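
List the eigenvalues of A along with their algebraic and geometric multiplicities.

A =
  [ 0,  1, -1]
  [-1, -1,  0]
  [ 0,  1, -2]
λ = -1: alg = 3, geom = 1

Step 1 — factor the characteristic polynomial to read off the algebraic multiplicities:
  χ_A(x) = (x + 1)^3

Step 2 — compute geometric multiplicities via the rank-nullity identity g(λ) = n − rank(A − λI):
  rank(A − (-1)·I) = 2, so dim ker(A − (-1)·I) = n − 2 = 1

Summary:
  λ = -1: algebraic multiplicity = 3, geometric multiplicity = 1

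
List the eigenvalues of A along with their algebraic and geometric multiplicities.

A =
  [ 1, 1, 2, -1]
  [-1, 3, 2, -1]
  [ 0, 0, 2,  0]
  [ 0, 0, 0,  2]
λ = 2: alg = 4, geom = 3

Step 1 — factor the characteristic polynomial to read off the algebraic multiplicities:
  χ_A(x) = (x - 2)^4

Step 2 — compute geometric multiplicities via the rank-nullity identity g(λ) = n − rank(A − λI):
  rank(A − (2)·I) = 1, so dim ker(A − (2)·I) = n − 1 = 3

Summary:
  λ = 2: algebraic multiplicity = 4, geometric multiplicity = 3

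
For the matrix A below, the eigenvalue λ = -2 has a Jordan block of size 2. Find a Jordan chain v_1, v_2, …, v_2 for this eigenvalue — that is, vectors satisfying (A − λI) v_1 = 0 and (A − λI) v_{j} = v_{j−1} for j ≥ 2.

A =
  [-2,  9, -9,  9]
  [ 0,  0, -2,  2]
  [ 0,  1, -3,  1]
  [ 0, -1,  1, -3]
A Jordan chain for λ = -2 of length 2:
v_1 = (9, 2, 1, -1)ᵀ
v_2 = (0, 1, 0, 0)ᵀ

Let N = A − (-2)·I. We want v_2 with N^2 v_2 = 0 but N^1 v_2 ≠ 0; then v_{j-1} := N · v_j for j = 2, …, 2.

Pick v_2 = (0, 1, 0, 0)ᵀ.
Then v_1 = N · v_2 = (9, 2, 1, -1)ᵀ.

Sanity check: (A − (-2)·I) v_1 = (0, 0, 0, 0)ᵀ = 0. ✓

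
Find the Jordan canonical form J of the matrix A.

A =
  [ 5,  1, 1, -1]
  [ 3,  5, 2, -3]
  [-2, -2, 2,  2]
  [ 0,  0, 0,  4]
J_3(4) ⊕ J_1(4)

The characteristic polynomial is
  det(x·I − A) = x^4 - 16*x^3 + 96*x^2 - 256*x + 256 = (x - 4)^4

Eigenvalues and multiplicities (the geometric multiplicity of λ is n − rank(A − λI), which equals the number of Jordan blocks for λ):
  λ = 4: algebraic multiplicity = 4, geometric multiplicity = 2

Determining the block sizes for each eigenvalue:
  λ = 4: with am = 4 and gm = 2, the partition is not yet determined (e.g. several partitions of 4 into 2 parts exist). Let N = A − (4)·I. Computing rank(N^1) = 2, rank(N^2) = 1, rank(N^3) = 0; the number of blocks of size ≥ j is rank(N^{j−1}) − rank(N^j), giving [2, 1, 1]. So we have 1 block(s) of size 3, 1 block(s) of size 1 → block sizes [3, 1]

Assembling the blocks gives a Jordan form
J =
  [4, 1, 0, 0]
  [0, 4, 1, 0]
  [0, 0, 4, 0]
  [0, 0, 0, 4]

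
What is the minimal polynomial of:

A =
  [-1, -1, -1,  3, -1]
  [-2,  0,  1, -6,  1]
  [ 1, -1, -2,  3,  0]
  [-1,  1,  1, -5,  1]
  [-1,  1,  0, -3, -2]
x^3 + 6*x^2 + 12*x + 8

The characteristic polynomial is χ_A(x) = (x + 2)^5, so the eigenvalues are known. The minimal polynomial is
  m_A(x) = Π_λ (x − λ)^{k_λ}
where k_λ is the size of the *largest* Jordan block for λ (equivalently, the smallest k with (A − λI)^k v = 0 for every generalised eigenvector v of λ).

  λ = -2: largest Jordan block has size 3, contributing (x + 2)^3

So m_A(x) = (x + 2)^3 = x^3 + 6*x^2 + 12*x + 8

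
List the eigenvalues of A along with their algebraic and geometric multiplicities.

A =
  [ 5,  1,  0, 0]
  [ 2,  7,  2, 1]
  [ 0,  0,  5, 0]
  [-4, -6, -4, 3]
λ = 5: alg = 4, geom = 2

Step 1 — factor the characteristic polynomial to read off the algebraic multiplicities:
  χ_A(x) = (x - 5)^4

Step 2 — compute geometric multiplicities via the rank-nullity identity g(λ) = n − rank(A − λI):
  rank(A − (5)·I) = 2, so dim ker(A − (5)·I) = n − 2 = 2

Summary:
  λ = 5: algebraic multiplicity = 4, geometric multiplicity = 2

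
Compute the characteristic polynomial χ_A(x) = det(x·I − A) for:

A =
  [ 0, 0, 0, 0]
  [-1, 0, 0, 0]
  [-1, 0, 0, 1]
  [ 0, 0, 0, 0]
x^4

Expanding det(x·I − A) (e.g. by cofactor expansion or by noting that A is similar to its Jordan form J, which has the same characteristic polynomial as A) gives
  χ_A(x) = x^4
which factors as x^4. The eigenvalues (with algebraic multiplicities) are λ = 0 with multiplicity 4.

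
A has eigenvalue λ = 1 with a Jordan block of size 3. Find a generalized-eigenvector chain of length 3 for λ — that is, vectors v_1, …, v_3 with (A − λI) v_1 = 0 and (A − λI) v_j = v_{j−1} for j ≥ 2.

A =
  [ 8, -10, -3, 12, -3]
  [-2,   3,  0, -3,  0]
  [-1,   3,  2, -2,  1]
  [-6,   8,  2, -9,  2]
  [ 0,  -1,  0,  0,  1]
A Jordan chain for λ = 1 of length 3:
v_1 = (0, 0, -2, 0, 2)ᵀ
v_2 = (7, -2, -1, -6, 0)ᵀ
v_3 = (1, 0, 0, 0, 0)ᵀ

Let N = A − (1)·I. We want v_3 with N^3 v_3 = 0 but N^2 v_3 ≠ 0; then v_{j-1} := N · v_j for j = 3, …, 2.

Pick v_3 = (1, 0, 0, 0, 0)ᵀ.
Then v_2 = N · v_3 = (7, -2, -1, -6, 0)ᵀ.
Then v_1 = N · v_2 = (0, 0, -2, 0, 2)ᵀ.

Sanity check: (A − (1)·I) v_1 = (0, 0, 0, 0, 0)ᵀ = 0. ✓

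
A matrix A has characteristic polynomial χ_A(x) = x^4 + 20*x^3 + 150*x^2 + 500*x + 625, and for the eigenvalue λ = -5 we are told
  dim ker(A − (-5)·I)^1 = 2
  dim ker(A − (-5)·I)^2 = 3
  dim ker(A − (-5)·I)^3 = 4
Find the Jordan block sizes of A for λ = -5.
Block sizes for λ = -5: [3, 1]

From the dimensions of kernels of powers, the number of Jordan blocks of size at least j is d_j − d_{j−1} where d_j = dim ker(N^j) (with d_0 = 0). Computing the differences gives [2, 1, 1].
The number of blocks of size exactly k is (#blocks of size ≥ k) − (#blocks of size ≥ k + 1), so the partition is: 1 block(s) of size 1, 1 block(s) of size 3.
In nonincreasing order the block sizes are [3, 1].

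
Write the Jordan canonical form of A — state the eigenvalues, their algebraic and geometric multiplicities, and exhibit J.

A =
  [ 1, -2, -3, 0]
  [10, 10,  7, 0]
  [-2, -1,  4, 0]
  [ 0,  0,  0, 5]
J_3(5) ⊕ J_1(5)

The characteristic polynomial is
  det(x·I − A) = x^4 - 20*x^3 + 150*x^2 - 500*x + 625 = (x - 5)^4

Eigenvalues and multiplicities (the geometric multiplicity of λ is n − rank(A − λI), which equals the number of Jordan blocks for λ):
  λ = 5: algebraic multiplicity = 4, geometric multiplicity = 2

Determining the block sizes for each eigenvalue:
  λ = 5: with am = 4 and gm = 2, the partition is not yet determined (e.g. several partitions of 4 into 2 parts exist). Let N = A − (5)·I. Computing rank(N^1) = 2, rank(N^2) = 1, rank(N^3) = 0; the number of blocks of size ≥ j is rank(N^{j−1}) − rank(N^j), giving [2, 1, 1]. So we have 1 block(s) of size 3, 1 block(s) of size 1 → block sizes [3, 1]

Assembling the blocks gives a Jordan form
J =
  [5, 1, 0, 0]
  [0, 5, 1, 0]
  [0, 0, 5, 0]
  [0, 0, 0, 5]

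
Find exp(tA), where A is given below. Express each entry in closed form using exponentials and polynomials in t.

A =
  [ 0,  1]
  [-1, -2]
e^{tA} =
  [t*exp(-t) + exp(-t), t*exp(-t)]
  [-t*exp(-t), -t*exp(-t) + exp(-t)]

Strategy: write A = P · J · P⁻¹ where J is a Jordan canonical form, so e^{tA} = P · e^{tJ} · P⁻¹, and e^{tJ} can be computed block-by-block.

A has Jordan form
J =
  [-1,  1]
  [ 0, -1]
(up to reordering of blocks).

Per-block formulas:
  For a 2×2 Jordan block J_2(-1): exp(t · J_2(-1)) = e^(-1t)·(I + t·N), where N is the 2×2 nilpotent shift.

After assembling e^{tJ} and conjugating by P, we get:

e^{tA} =
  [t*exp(-t) + exp(-t), t*exp(-t)]
  [-t*exp(-t), -t*exp(-t) + exp(-t)]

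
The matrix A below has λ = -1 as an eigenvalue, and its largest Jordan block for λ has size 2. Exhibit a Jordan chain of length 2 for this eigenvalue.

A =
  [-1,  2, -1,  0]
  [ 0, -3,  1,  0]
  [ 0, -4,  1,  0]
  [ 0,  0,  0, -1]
A Jordan chain for λ = -1 of length 2:
v_1 = (2, -2, -4, 0)ᵀ
v_2 = (0, 1, 0, 0)ᵀ

Let N = A − (-1)·I. We want v_2 with N^2 v_2 = 0 but N^1 v_2 ≠ 0; then v_{j-1} := N · v_j for j = 2, …, 2.

Pick v_2 = (0, 1, 0, 0)ᵀ.
Then v_1 = N · v_2 = (2, -2, -4, 0)ᵀ.

Sanity check: (A − (-1)·I) v_1 = (0, 0, 0, 0)ᵀ = 0. ✓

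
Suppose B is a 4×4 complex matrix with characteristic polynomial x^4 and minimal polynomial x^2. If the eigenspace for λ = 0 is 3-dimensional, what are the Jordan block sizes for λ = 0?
Block sizes for λ = 0: [2, 1, 1]

Step 1 — from the characteristic polynomial, algebraic multiplicity of λ = 0 is 4. From dim ker(B − (0)·I) = 3, there are exactly 3 Jordan blocks for λ = 0.
Step 2 — from the minimal polynomial, the factor (x − 0)^2 tells us the largest block for λ = 0 has size 2.
Step 3 — with total size 4, 3 blocks, and largest block 2, the block sizes (in nonincreasing order) are [2, 1, 1].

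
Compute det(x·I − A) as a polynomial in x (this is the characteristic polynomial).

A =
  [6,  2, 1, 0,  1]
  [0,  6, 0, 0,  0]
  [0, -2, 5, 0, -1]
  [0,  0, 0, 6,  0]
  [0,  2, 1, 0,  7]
x^5 - 30*x^4 + 360*x^3 - 2160*x^2 + 6480*x - 7776

Expanding det(x·I − A) (e.g. by cofactor expansion or by noting that A is similar to its Jordan form J, which has the same characteristic polynomial as A) gives
  χ_A(x) = x^5 - 30*x^4 + 360*x^3 - 2160*x^2 + 6480*x - 7776
which factors as (x - 6)^5. The eigenvalues (with algebraic multiplicities) are λ = 6 with multiplicity 5.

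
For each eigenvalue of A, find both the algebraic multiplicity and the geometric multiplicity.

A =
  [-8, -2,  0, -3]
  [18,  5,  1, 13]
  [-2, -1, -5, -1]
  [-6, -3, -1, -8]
λ = -4: alg = 4, geom = 2

Step 1 — factor the characteristic polynomial to read off the algebraic multiplicities:
  χ_A(x) = (x + 4)^4

Step 2 — compute geometric multiplicities via the rank-nullity identity g(λ) = n − rank(A − λI):
  rank(A − (-4)·I) = 2, so dim ker(A − (-4)·I) = n − 2 = 2

Summary:
  λ = -4: algebraic multiplicity = 4, geometric multiplicity = 2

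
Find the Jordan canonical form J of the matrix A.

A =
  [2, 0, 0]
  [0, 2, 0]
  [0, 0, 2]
J_1(2) ⊕ J_1(2) ⊕ J_1(2)

The characteristic polynomial is
  det(x·I − A) = x^3 - 6*x^2 + 12*x - 8 = (x - 2)^3

Eigenvalues and multiplicities (the geometric multiplicity of λ is n − rank(A − λI), which equals the number of Jordan blocks for λ):
  λ = 2: algebraic multiplicity = 3, geometric multiplicity = 3

Determining the block sizes for each eigenvalue:
  λ = 2: gm = am = 3, so every block has size 1 → block sizes [1, 1, 1]

Assembling the blocks gives a Jordan form
J =
  [2, 0, 0]
  [0, 2, 0]
  [0, 0, 2]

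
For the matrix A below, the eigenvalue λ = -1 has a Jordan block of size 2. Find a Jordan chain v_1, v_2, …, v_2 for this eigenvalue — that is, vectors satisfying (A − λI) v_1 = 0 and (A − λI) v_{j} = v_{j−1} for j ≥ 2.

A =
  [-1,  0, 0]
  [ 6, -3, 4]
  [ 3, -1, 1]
A Jordan chain for λ = -1 of length 2:
v_1 = (0, 6, 3)ᵀ
v_2 = (1, 0, 0)ᵀ

Let N = A − (-1)·I. We want v_2 with N^2 v_2 = 0 but N^1 v_2 ≠ 0; then v_{j-1} := N · v_j for j = 2, …, 2.

Pick v_2 = (1, 0, 0)ᵀ.
Then v_1 = N · v_2 = (0, 6, 3)ᵀ.

Sanity check: (A − (-1)·I) v_1 = (0, 0, 0)ᵀ = 0. ✓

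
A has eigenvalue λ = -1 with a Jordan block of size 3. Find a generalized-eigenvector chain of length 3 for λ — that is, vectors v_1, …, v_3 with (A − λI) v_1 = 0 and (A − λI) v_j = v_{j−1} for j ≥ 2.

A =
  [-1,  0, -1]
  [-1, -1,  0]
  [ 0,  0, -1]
A Jordan chain for λ = -1 of length 3:
v_1 = (0, 1, 0)ᵀ
v_2 = (-1, 0, 0)ᵀ
v_3 = (0, 0, 1)ᵀ

Let N = A − (-1)·I. We want v_3 with N^3 v_3 = 0 but N^2 v_3 ≠ 0; then v_{j-1} := N · v_j for j = 3, …, 2.

Pick v_3 = (0, 0, 1)ᵀ.
Then v_2 = N · v_3 = (-1, 0, 0)ᵀ.
Then v_1 = N · v_2 = (0, 1, 0)ᵀ.

Sanity check: (A − (-1)·I) v_1 = (0, 0, 0)ᵀ = 0. ✓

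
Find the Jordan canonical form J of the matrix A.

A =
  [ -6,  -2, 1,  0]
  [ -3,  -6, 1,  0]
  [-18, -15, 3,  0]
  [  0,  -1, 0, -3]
J_3(-3) ⊕ J_1(-3)

The characteristic polynomial is
  det(x·I − A) = x^4 + 12*x^3 + 54*x^2 + 108*x + 81 = (x + 3)^4

Eigenvalues and multiplicities (the geometric multiplicity of λ is n − rank(A − λI), which equals the number of Jordan blocks for λ):
  λ = -3: algebraic multiplicity = 4, geometric multiplicity = 2

Determining the block sizes for each eigenvalue:
  λ = -3: with am = 4 and gm = 2, the partition is not yet determined (e.g. several partitions of 4 into 2 parts exist). Let N = A − (-3)·I. Computing rank(N^1) = 2, rank(N^2) = 1, rank(N^3) = 0; the number of blocks of size ≥ j is rank(N^{j−1}) − rank(N^j), giving [2, 1, 1]. So we have 1 block(s) of size 3, 1 block(s) of size 1 → block sizes [3, 1]

Assembling the blocks gives a Jordan form
J =
  [-3,  1,  0,  0]
  [ 0, -3,  1,  0]
  [ 0,  0, -3,  0]
  [ 0,  0,  0, -3]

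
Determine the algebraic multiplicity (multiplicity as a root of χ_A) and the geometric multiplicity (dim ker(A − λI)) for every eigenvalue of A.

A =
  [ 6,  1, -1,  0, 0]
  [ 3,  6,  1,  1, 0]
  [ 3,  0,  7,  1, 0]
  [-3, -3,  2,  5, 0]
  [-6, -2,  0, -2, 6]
λ = 6: alg = 5, geom = 3

Step 1 — factor the characteristic polynomial to read off the algebraic multiplicities:
  χ_A(x) = (x - 6)^5

Step 2 — compute geometric multiplicities via the rank-nullity identity g(λ) = n − rank(A − λI):
  rank(A − (6)·I) = 2, so dim ker(A − (6)·I) = n − 2 = 3

Summary:
  λ = 6: algebraic multiplicity = 5, geometric multiplicity = 3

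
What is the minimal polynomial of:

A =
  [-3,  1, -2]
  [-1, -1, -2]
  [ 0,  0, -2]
x^2 + 4*x + 4

The characteristic polynomial is χ_A(x) = (x + 2)^3, so the eigenvalues are known. The minimal polynomial is
  m_A(x) = Π_λ (x − λ)^{k_λ}
where k_λ is the size of the *largest* Jordan block for λ (equivalently, the smallest k with (A − λI)^k v = 0 for every generalised eigenvector v of λ).

  λ = -2: largest Jordan block has size 2, contributing (x + 2)^2

So m_A(x) = (x + 2)^2 = x^2 + 4*x + 4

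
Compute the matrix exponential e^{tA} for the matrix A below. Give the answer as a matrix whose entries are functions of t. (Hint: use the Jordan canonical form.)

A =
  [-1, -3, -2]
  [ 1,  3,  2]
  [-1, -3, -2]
e^{tA} =
  [1 - t, -3*t, -2*t]
  [t, 3*t + 1, 2*t]
  [-t, -3*t, 1 - 2*t]

Strategy: write A = P · J · P⁻¹ where J is a Jordan canonical form, so e^{tA} = P · e^{tJ} · P⁻¹, and e^{tJ} can be computed block-by-block.

A has Jordan form
J =
  [0, 1, 0]
  [0, 0, 0]
  [0, 0, 0]
(up to reordering of blocks).

Per-block formulas:
  For a 1×1 block at λ = 0: exp(t · [0]) = [e^(0t)].
  For a 2×2 Jordan block J_2(0): exp(t · J_2(0)) = e^(0t)·(I + t·N), where N is the 2×2 nilpotent shift.

After assembling e^{tJ} and conjugating by P, we get:

e^{tA} =
  [1 - t, -3*t, -2*t]
  [t, 3*t + 1, 2*t]
  [-t, -3*t, 1 - 2*t]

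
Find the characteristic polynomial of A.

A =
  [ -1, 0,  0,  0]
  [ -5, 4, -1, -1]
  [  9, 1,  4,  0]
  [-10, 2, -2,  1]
x^4 - 8*x^3 + 18*x^2 - 27

Expanding det(x·I − A) (e.g. by cofactor expansion or by noting that A is similar to its Jordan form J, which has the same characteristic polynomial as A) gives
  χ_A(x) = x^4 - 8*x^3 + 18*x^2 - 27
which factors as (x - 3)^3*(x + 1). The eigenvalues (with algebraic multiplicities) are λ = -1 with multiplicity 1, λ = 3 with multiplicity 3.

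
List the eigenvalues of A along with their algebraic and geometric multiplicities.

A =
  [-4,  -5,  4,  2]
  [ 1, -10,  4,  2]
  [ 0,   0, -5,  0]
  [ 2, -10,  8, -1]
λ = -5: alg = 4, geom = 3

Step 1 — factor the characteristic polynomial to read off the algebraic multiplicities:
  χ_A(x) = (x + 5)^4

Step 2 — compute geometric multiplicities via the rank-nullity identity g(λ) = n − rank(A − λI):
  rank(A − (-5)·I) = 1, so dim ker(A − (-5)·I) = n − 1 = 3

Summary:
  λ = -5: algebraic multiplicity = 4, geometric multiplicity = 3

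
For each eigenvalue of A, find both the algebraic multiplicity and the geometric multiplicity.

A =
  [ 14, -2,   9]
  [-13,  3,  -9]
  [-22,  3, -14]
λ = 1: alg = 3, geom = 1

Step 1 — factor the characteristic polynomial to read off the algebraic multiplicities:
  χ_A(x) = (x - 1)^3

Step 2 — compute geometric multiplicities via the rank-nullity identity g(λ) = n − rank(A − λI):
  rank(A − (1)·I) = 2, so dim ker(A − (1)·I) = n − 2 = 1

Summary:
  λ = 1: algebraic multiplicity = 3, geometric multiplicity = 1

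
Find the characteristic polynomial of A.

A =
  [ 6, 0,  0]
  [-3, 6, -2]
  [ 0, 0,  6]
x^3 - 18*x^2 + 108*x - 216

Expanding det(x·I − A) (e.g. by cofactor expansion or by noting that A is similar to its Jordan form J, which has the same characteristic polynomial as A) gives
  χ_A(x) = x^3 - 18*x^2 + 108*x - 216
which factors as (x - 6)^3. The eigenvalues (with algebraic multiplicities) are λ = 6 with multiplicity 3.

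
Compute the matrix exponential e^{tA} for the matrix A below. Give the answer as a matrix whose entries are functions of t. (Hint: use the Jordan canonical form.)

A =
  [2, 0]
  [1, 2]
e^{tA} =
  [exp(2*t), 0]
  [t*exp(2*t), exp(2*t)]

Strategy: write A = P · J · P⁻¹ where J is a Jordan canonical form, so e^{tA} = P · e^{tJ} · P⁻¹, and e^{tJ} can be computed block-by-block.

A has Jordan form
J =
  [2, 1]
  [0, 2]
(up to reordering of blocks).

Per-block formulas:
  For a 2×2 Jordan block J_2(2): exp(t · J_2(2)) = e^(2t)·(I + t·N), where N is the 2×2 nilpotent shift.

After assembling e^{tJ} and conjugating by P, we get:

e^{tA} =
  [exp(2*t), 0]
  [t*exp(2*t), exp(2*t)]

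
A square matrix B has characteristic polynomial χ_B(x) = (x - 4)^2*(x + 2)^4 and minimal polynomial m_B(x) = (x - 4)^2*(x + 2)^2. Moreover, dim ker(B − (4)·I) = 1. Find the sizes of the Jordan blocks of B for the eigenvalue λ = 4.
Block sizes for λ = 4: [2]

Step 1 — from the characteristic polynomial, algebraic multiplicity of λ = 4 is 2. From dim ker(B − (4)·I) = 1, there are exactly 1 Jordan blocks for λ = 4.
Step 2 — from the minimal polynomial, the factor (x − 4)^2 tells us the largest block for λ = 4 has size 2.
Step 3 — with total size 2, 1 blocks, and largest block 2, the block sizes (in nonincreasing order) are [2].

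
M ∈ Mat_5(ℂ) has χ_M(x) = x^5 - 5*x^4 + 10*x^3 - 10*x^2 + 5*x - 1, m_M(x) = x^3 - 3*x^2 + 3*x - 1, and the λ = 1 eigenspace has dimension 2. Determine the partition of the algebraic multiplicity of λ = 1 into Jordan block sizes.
Block sizes for λ = 1: [3, 2]

Step 1 — from the characteristic polynomial, algebraic multiplicity of λ = 1 is 5. From dim ker(M − (1)·I) = 2, there are exactly 2 Jordan blocks for λ = 1.
Step 2 — from the minimal polynomial, the factor (x − 1)^3 tells us the largest block for λ = 1 has size 3.
Step 3 — with total size 5, 2 blocks, and largest block 3, the block sizes (in nonincreasing order) are [3, 2].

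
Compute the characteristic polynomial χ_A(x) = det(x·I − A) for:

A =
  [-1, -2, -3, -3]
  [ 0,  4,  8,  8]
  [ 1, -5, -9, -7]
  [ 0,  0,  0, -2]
x^4 + 8*x^3 + 24*x^2 + 32*x + 16

Expanding det(x·I − A) (e.g. by cofactor expansion or by noting that A is similar to its Jordan form J, which has the same characteristic polynomial as A) gives
  χ_A(x) = x^4 + 8*x^3 + 24*x^2 + 32*x + 16
which factors as (x + 2)^4. The eigenvalues (with algebraic multiplicities) are λ = -2 with multiplicity 4.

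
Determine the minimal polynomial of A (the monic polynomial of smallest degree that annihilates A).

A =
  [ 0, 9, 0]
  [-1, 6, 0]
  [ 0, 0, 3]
x^2 - 6*x + 9

The characteristic polynomial is χ_A(x) = (x - 3)^3, so the eigenvalues are known. The minimal polynomial is
  m_A(x) = Π_λ (x − λ)^{k_λ}
where k_λ is the size of the *largest* Jordan block for λ (equivalently, the smallest k with (A − λI)^k v = 0 for every generalised eigenvector v of λ).

  λ = 3: largest Jordan block has size 2, contributing (x − 3)^2

So m_A(x) = (x - 3)^2 = x^2 - 6*x + 9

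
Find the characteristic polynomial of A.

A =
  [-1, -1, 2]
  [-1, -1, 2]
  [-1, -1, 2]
x^3

Expanding det(x·I − A) (e.g. by cofactor expansion or by noting that A is similar to its Jordan form J, which has the same characteristic polynomial as A) gives
  χ_A(x) = x^3
which factors as x^3. The eigenvalues (with algebraic multiplicities) are λ = 0 with multiplicity 3.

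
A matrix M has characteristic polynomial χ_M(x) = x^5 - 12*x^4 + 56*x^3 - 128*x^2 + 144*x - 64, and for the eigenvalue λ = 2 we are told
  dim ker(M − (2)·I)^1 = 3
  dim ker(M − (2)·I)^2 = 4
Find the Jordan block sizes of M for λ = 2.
Block sizes for λ = 2: [2, 1, 1]

From the dimensions of kernels of powers, the number of Jordan blocks of size at least j is d_j − d_{j−1} where d_j = dim ker(N^j) (with d_0 = 0). Computing the differences gives [3, 1].
The number of blocks of size exactly k is (#blocks of size ≥ k) − (#blocks of size ≥ k + 1), so the partition is: 2 block(s) of size 1, 1 block(s) of size 2.
In nonincreasing order the block sizes are [2, 1, 1].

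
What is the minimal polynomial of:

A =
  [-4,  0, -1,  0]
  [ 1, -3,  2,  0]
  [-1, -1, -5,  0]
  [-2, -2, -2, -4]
x^3 + 12*x^2 + 48*x + 64

The characteristic polynomial is χ_A(x) = (x + 4)^4, so the eigenvalues are known. The minimal polynomial is
  m_A(x) = Π_λ (x − λ)^{k_λ}
where k_λ is the size of the *largest* Jordan block for λ (equivalently, the smallest k with (A − λI)^k v = 0 for every generalised eigenvector v of λ).

  λ = -4: largest Jordan block has size 3, contributing (x + 4)^3

So m_A(x) = (x + 4)^3 = x^3 + 12*x^2 + 48*x + 64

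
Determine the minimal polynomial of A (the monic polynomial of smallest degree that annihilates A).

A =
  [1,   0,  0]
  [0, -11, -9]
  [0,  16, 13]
x^2 - 2*x + 1

The characteristic polynomial is χ_A(x) = (x - 1)^3, so the eigenvalues are known. The minimal polynomial is
  m_A(x) = Π_λ (x − λ)^{k_λ}
where k_λ is the size of the *largest* Jordan block for λ (equivalently, the smallest k with (A − λI)^k v = 0 for every generalised eigenvector v of λ).

  λ = 1: largest Jordan block has size 2, contributing (x − 1)^2

So m_A(x) = (x - 1)^2 = x^2 - 2*x + 1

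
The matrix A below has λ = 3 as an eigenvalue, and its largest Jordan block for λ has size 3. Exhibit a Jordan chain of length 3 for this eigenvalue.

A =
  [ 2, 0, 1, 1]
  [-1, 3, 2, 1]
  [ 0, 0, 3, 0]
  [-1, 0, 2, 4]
A Jordan chain for λ = 3 of length 3:
v_1 = (1, 1, 0, 1)ᵀ
v_2 = (1, 2, 0, 2)ᵀ
v_3 = (0, 0, 1, 0)ᵀ

Let N = A − (3)·I. We want v_3 with N^3 v_3 = 0 but N^2 v_3 ≠ 0; then v_{j-1} := N · v_j for j = 3, …, 2.

Pick v_3 = (0, 0, 1, 0)ᵀ.
Then v_2 = N · v_3 = (1, 2, 0, 2)ᵀ.
Then v_1 = N · v_2 = (1, 1, 0, 1)ᵀ.

Sanity check: (A − (3)·I) v_1 = (0, 0, 0, 0)ᵀ = 0. ✓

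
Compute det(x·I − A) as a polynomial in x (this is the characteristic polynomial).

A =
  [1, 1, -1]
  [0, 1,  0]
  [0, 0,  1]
x^3 - 3*x^2 + 3*x - 1

Expanding det(x·I − A) (e.g. by cofactor expansion or by noting that A is similar to its Jordan form J, which has the same characteristic polynomial as A) gives
  χ_A(x) = x^3 - 3*x^2 + 3*x - 1
which factors as (x - 1)^3. The eigenvalues (with algebraic multiplicities) are λ = 1 with multiplicity 3.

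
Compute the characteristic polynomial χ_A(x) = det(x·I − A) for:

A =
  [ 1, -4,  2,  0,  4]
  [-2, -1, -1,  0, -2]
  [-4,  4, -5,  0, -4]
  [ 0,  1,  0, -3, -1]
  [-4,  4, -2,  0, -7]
x^5 + 15*x^4 + 90*x^3 + 270*x^2 + 405*x + 243

Expanding det(x·I − A) (e.g. by cofactor expansion or by noting that A is similar to its Jordan form J, which has the same characteristic polynomial as A) gives
  χ_A(x) = x^5 + 15*x^4 + 90*x^3 + 270*x^2 + 405*x + 243
which factors as (x + 3)^5. The eigenvalues (with algebraic multiplicities) are λ = -3 with multiplicity 5.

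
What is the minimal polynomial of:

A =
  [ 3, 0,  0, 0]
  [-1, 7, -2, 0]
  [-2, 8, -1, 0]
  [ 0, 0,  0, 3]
x^2 - 6*x + 9

The characteristic polynomial is χ_A(x) = (x - 3)^4, so the eigenvalues are known. The minimal polynomial is
  m_A(x) = Π_λ (x − λ)^{k_λ}
where k_λ is the size of the *largest* Jordan block for λ (equivalently, the smallest k with (A − λI)^k v = 0 for every generalised eigenvector v of λ).

  λ = 3: largest Jordan block has size 2, contributing (x − 3)^2

So m_A(x) = (x - 3)^2 = x^2 - 6*x + 9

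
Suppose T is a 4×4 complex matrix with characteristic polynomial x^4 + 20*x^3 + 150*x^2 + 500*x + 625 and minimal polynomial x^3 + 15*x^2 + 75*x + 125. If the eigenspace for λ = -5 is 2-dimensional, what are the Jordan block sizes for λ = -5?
Block sizes for λ = -5: [3, 1]

Step 1 — from the characteristic polynomial, algebraic multiplicity of λ = -5 is 4. From dim ker(T − (-5)·I) = 2, there are exactly 2 Jordan blocks for λ = -5.
Step 2 — from the minimal polynomial, the factor (x + 5)^3 tells us the largest block for λ = -5 has size 3.
Step 3 — with total size 4, 2 blocks, and largest block 3, the block sizes (in nonincreasing order) are [3, 1].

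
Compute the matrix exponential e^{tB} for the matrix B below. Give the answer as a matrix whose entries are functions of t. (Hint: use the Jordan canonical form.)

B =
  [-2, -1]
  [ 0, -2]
e^{tB} =
  [exp(-2*t), -t*exp(-2*t)]
  [0, exp(-2*t)]

Strategy: write B = P · J · P⁻¹ where J is a Jordan canonical form, so e^{tB} = P · e^{tJ} · P⁻¹, and e^{tJ} can be computed block-by-block.

B has Jordan form
J =
  [-2,  1]
  [ 0, -2]
(up to reordering of blocks).

Per-block formulas:
  For a 2×2 Jordan block J_2(-2): exp(t · J_2(-2)) = e^(-2t)·(I + t·N), where N is the 2×2 nilpotent shift.

After assembling e^{tJ} and conjugating by P, we get:

e^{tB} =
  [exp(-2*t), -t*exp(-2*t)]
  [0, exp(-2*t)]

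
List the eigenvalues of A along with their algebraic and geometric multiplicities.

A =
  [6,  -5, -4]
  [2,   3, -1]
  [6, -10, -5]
λ = -2: alg = 1, geom = 1; λ = 3: alg = 2, geom = 1

Step 1 — factor the characteristic polynomial to read off the algebraic multiplicities:
  χ_A(x) = (x - 3)^2*(x + 2)

Step 2 — compute geometric multiplicities via the rank-nullity identity g(λ) = n − rank(A − λI):
  rank(A − (-2)·I) = 2, so dim ker(A − (-2)·I) = n − 2 = 1
  rank(A − (3)·I) = 2, so dim ker(A − (3)·I) = n − 2 = 1

Summary:
  λ = -2: algebraic multiplicity = 1, geometric multiplicity = 1
  λ = 3: algebraic multiplicity = 2, geometric multiplicity = 1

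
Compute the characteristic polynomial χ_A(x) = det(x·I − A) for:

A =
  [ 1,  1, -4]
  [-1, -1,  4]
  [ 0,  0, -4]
x^3 + 4*x^2

Expanding det(x·I − A) (e.g. by cofactor expansion or by noting that A is similar to its Jordan form J, which has the same characteristic polynomial as A) gives
  χ_A(x) = x^3 + 4*x^2
which factors as x^2*(x + 4). The eigenvalues (with algebraic multiplicities) are λ = -4 with multiplicity 1, λ = 0 with multiplicity 2.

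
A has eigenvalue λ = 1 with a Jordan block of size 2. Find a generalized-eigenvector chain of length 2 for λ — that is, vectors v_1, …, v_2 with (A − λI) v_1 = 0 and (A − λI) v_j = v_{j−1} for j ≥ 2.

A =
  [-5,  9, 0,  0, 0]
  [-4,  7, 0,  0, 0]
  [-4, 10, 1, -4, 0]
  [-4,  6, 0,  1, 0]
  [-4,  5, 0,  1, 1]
A Jordan chain for λ = 1 of length 2:
v_1 = (-6, -4, -4, -4, -4)ᵀ
v_2 = (1, 0, 0, 0, 0)ᵀ

Let N = A − (1)·I. We want v_2 with N^2 v_2 = 0 but N^1 v_2 ≠ 0; then v_{j-1} := N · v_j for j = 2, …, 2.

Pick v_2 = (1, 0, 0, 0, 0)ᵀ.
Then v_1 = N · v_2 = (-6, -4, -4, -4, -4)ᵀ.

Sanity check: (A − (1)·I) v_1 = (0, 0, 0, 0, 0)ᵀ = 0. ✓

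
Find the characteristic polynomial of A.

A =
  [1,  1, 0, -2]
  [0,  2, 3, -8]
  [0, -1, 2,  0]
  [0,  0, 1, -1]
x^4 - 4*x^3 + 6*x^2 - 4*x + 1

Expanding det(x·I − A) (e.g. by cofactor expansion or by noting that A is similar to its Jordan form J, which has the same characteristic polynomial as A) gives
  χ_A(x) = x^4 - 4*x^3 + 6*x^2 - 4*x + 1
which factors as (x - 1)^4. The eigenvalues (with algebraic multiplicities) are λ = 1 with multiplicity 4.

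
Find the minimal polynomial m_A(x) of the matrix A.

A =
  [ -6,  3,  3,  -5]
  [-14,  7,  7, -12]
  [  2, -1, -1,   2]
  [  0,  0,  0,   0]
x^2

The characteristic polynomial is χ_A(x) = x^4, so the eigenvalues are known. The minimal polynomial is
  m_A(x) = Π_λ (x − λ)^{k_λ}
where k_λ is the size of the *largest* Jordan block for λ (equivalently, the smallest k with (A − λI)^k v = 0 for every generalised eigenvector v of λ).

  λ = 0: largest Jordan block has size 2, contributing (x − 0)^2

So m_A(x) = x^2 = x^2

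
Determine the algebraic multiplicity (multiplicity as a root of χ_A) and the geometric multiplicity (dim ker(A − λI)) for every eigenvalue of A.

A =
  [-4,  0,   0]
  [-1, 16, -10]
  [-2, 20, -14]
λ = -4: alg = 2, geom = 1; λ = 6: alg = 1, geom = 1

Step 1 — factor the characteristic polynomial to read off the algebraic multiplicities:
  χ_A(x) = (x - 6)*(x + 4)^2

Step 2 — compute geometric multiplicities via the rank-nullity identity g(λ) = n − rank(A − λI):
  rank(A − (-4)·I) = 2, so dim ker(A − (-4)·I) = n − 2 = 1
  rank(A − (6)·I) = 2, so dim ker(A − (6)·I) = n − 2 = 1

Summary:
  λ = -4: algebraic multiplicity = 2, geometric multiplicity = 1
  λ = 6: algebraic multiplicity = 1, geometric multiplicity = 1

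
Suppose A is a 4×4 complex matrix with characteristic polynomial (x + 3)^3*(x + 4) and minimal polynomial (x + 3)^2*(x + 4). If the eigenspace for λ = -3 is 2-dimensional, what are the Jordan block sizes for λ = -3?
Block sizes for λ = -3: [2, 1]

Step 1 — from the characteristic polynomial, algebraic multiplicity of λ = -3 is 3. From dim ker(A − (-3)·I) = 2, there are exactly 2 Jordan blocks for λ = -3.
Step 2 — from the minimal polynomial, the factor (x + 3)^2 tells us the largest block for λ = -3 has size 2.
Step 3 — with total size 3, 2 blocks, and largest block 2, the block sizes (in nonincreasing order) are [2, 1].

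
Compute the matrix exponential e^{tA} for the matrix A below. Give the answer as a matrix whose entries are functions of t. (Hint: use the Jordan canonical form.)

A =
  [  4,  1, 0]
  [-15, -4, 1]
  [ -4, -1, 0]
e^{tA} =
  [t^2/2 + 4*t + 1, t, t^2/2]
  [-2*t^2 - 15*t, 1 - 4*t, -2*t^2 + t]
  [-t^2/2 - 4*t, -t, 1 - t^2/2]

Strategy: write A = P · J · P⁻¹ where J is a Jordan canonical form, so e^{tA} = P · e^{tJ} · P⁻¹, and e^{tJ} can be computed block-by-block.

A has Jordan form
J =
  [0, 1, 0]
  [0, 0, 1]
  [0, 0, 0]
(up to reordering of blocks).

Per-block formulas:
  For a 3×3 Jordan block J_3(0): exp(t · J_3(0)) = e^(0t)·(I + t·N + (t^2/2)·N^2), where N is the 3×3 nilpotent shift.

After assembling e^{tJ} and conjugating by P, we get:

e^{tA} =
  [t^2/2 + 4*t + 1, t, t^2/2]
  [-2*t^2 - 15*t, 1 - 4*t, -2*t^2 + t]
  [-t^2/2 - 4*t, -t, 1 - t^2/2]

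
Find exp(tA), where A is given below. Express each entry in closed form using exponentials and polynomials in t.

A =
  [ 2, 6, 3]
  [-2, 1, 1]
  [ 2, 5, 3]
e^{tA} =
  [-3*t^2*exp(2*t) + exp(2*t), 9*t^2*exp(2*t)/2 + 6*t*exp(2*t), 9*t^2*exp(2*t)/2 + 3*t*exp(2*t)]
  [2*t^2*exp(2*t) - 2*t*exp(2*t), -3*t^2*exp(2*t) - t*exp(2*t) + exp(2*t), -3*t^2*exp(2*t) + t*exp(2*t)]
  [-4*t^2*exp(2*t) + 2*t*exp(2*t), 6*t^2*exp(2*t) + 5*t*exp(2*t), 6*t^2*exp(2*t) + t*exp(2*t) + exp(2*t)]

Strategy: write A = P · J · P⁻¹ where J is a Jordan canonical form, so e^{tA} = P · e^{tJ} · P⁻¹, and e^{tJ} can be computed block-by-block.

A has Jordan form
J =
  [2, 1, 0]
  [0, 2, 1]
  [0, 0, 2]
(up to reordering of blocks).

Per-block formulas:
  For a 3×3 Jordan block J_3(2): exp(t · J_3(2)) = e^(2t)·(I + t·N + (t^2/2)·N^2), where N is the 3×3 nilpotent shift.

After assembling e^{tJ} and conjugating by P, we get:

e^{tA} =
  [-3*t^2*exp(2*t) + exp(2*t), 9*t^2*exp(2*t)/2 + 6*t*exp(2*t), 9*t^2*exp(2*t)/2 + 3*t*exp(2*t)]
  [2*t^2*exp(2*t) - 2*t*exp(2*t), -3*t^2*exp(2*t) - t*exp(2*t) + exp(2*t), -3*t^2*exp(2*t) + t*exp(2*t)]
  [-4*t^2*exp(2*t) + 2*t*exp(2*t), 6*t^2*exp(2*t) + 5*t*exp(2*t), 6*t^2*exp(2*t) + t*exp(2*t) + exp(2*t)]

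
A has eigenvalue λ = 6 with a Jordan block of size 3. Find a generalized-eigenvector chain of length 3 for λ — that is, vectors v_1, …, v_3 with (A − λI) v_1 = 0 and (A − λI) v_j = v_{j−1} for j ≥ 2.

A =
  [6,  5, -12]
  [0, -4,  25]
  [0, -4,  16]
A Jordan chain for λ = 6 of length 3:
v_1 = (-2, 0, 0)ᵀ
v_2 = (5, -10, -4)ᵀ
v_3 = (0, 1, 0)ᵀ

Let N = A − (6)·I. We want v_3 with N^3 v_3 = 0 but N^2 v_3 ≠ 0; then v_{j-1} := N · v_j for j = 3, …, 2.

Pick v_3 = (0, 1, 0)ᵀ.
Then v_2 = N · v_3 = (5, -10, -4)ᵀ.
Then v_1 = N · v_2 = (-2, 0, 0)ᵀ.

Sanity check: (A − (6)·I) v_1 = (0, 0, 0)ᵀ = 0. ✓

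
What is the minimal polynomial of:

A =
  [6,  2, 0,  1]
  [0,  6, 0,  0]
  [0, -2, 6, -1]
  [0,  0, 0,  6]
x^2 - 12*x + 36

The characteristic polynomial is χ_A(x) = (x - 6)^4, so the eigenvalues are known. The minimal polynomial is
  m_A(x) = Π_λ (x − λ)^{k_λ}
where k_λ is the size of the *largest* Jordan block for λ (equivalently, the smallest k with (A − λI)^k v = 0 for every generalised eigenvector v of λ).

  λ = 6: largest Jordan block has size 2, contributing (x − 6)^2

So m_A(x) = (x - 6)^2 = x^2 - 12*x + 36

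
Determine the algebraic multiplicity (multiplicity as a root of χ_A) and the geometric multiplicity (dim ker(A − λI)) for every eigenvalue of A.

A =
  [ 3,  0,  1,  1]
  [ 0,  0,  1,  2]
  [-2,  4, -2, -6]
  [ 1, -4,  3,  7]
λ = 2: alg = 4, geom = 2

Step 1 — factor the characteristic polynomial to read off the algebraic multiplicities:
  χ_A(x) = (x - 2)^4

Step 2 — compute geometric multiplicities via the rank-nullity identity g(λ) = n − rank(A − λI):
  rank(A − (2)·I) = 2, so dim ker(A − (2)·I) = n − 2 = 2

Summary:
  λ = 2: algebraic multiplicity = 4, geometric multiplicity = 2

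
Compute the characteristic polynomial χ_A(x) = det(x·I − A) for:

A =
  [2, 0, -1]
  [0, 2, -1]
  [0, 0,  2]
x^3 - 6*x^2 + 12*x - 8

Expanding det(x·I − A) (e.g. by cofactor expansion or by noting that A is similar to its Jordan form J, which has the same characteristic polynomial as A) gives
  χ_A(x) = x^3 - 6*x^2 + 12*x - 8
which factors as (x - 2)^3. The eigenvalues (with algebraic multiplicities) are λ = 2 with multiplicity 3.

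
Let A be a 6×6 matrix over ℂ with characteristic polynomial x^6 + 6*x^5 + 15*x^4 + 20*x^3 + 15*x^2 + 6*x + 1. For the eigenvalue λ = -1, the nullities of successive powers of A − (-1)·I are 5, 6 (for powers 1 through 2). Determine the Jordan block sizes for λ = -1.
Block sizes for λ = -1: [2, 1, 1, 1, 1]

From the dimensions of kernels of powers, the number of Jordan blocks of size at least j is d_j − d_{j−1} where d_j = dim ker(N^j) (with d_0 = 0). Computing the differences gives [5, 1].
The number of blocks of size exactly k is (#blocks of size ≥ k) − (#blocks of size ≥ k + 1), so the partition is: 4 block(s) of size 1, 1 block(s) of size 2.
In nonincreasing order the block sizes are [2, 1, 1, 1, 1].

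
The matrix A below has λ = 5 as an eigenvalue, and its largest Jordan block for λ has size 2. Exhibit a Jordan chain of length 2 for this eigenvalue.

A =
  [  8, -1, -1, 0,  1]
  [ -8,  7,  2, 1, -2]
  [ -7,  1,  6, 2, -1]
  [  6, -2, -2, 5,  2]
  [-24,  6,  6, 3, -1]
A Jordan chain for λ = 5 of length 2:
v_1 = (3, -8, -7, 6, -24)ᵀ
v_2 = (1, 0, 0, 0, 0)ᵀ

Let N = A − (5)·I. We want v_2 with N^2 v_2 = 0 but N^1 v_2 ≠ 0; then v_{j-1} := N · v_j for j = 2, …, 2.

Pick v_2 = (1, 0, 0, 0, 0)ᵀ.
Then v_1 = N · v_2 = (3, -8, -7, 6, -24)ᵀ.

Sanity check: (A − (5)·I) v_1 = (0, 0, 0, 0, 0)ᵀ = 0. ✓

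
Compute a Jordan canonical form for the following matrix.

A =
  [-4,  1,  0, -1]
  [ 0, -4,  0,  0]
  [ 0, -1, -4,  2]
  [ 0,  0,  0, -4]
J_2(-4) ⊕ J_2(-4)

The characteristic polynomial is
  det(x·I − A) = x^4 + 16*x^3 + 96*x^2 + 256*x + 256 = (x + 4)^4

Eigenvalues and multiplicities (the geometric multiplicity of λ is n − rank(A − λI), which equals the number of Jordan blocks for λ):
  λ = -4: algebraic multiplicity = 4, geometric multiplicity = 2

Determining the block sizes for each eigenvalue:
  λ = -4: with am = 4 and gm = 2, the partition is not yet determined (e.g. several partitions of 4 into 2 parts exist). Let N = A − (-4)·I. Computing rank(N^1) = 2, rank(N^2) = 0; the number of blocks of size ≥ j is rank(N^{j−1}) − rank(N^j), giving [2, 2]. So we have 2 block(s) of size 2 → block sizes [2, 2]

Assembling the blocks gives a Jordan form
J =
  [-4,  1,  0,  0]
  [ 0, -4,  0,  0]
  [ 0,  0, -4,  1]
  [ 0,  0,  0, -4]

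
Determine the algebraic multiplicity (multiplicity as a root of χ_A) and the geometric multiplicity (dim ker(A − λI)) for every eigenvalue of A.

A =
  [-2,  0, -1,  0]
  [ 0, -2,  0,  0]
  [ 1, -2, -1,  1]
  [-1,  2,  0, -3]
λ = -2: alg = 4, geom = 2

Step 1 — factor the characteristic polynomial to read off the algebraic multiplicities:
  χ_A(x) = (x + 2)^4

Step 2 — compute geometric multiplicities via the rank-nullity identity g(λ) = n − rank(A − λI):
  rank(A − (-2)·I) = 2, so dim ker(A − (-2)·I) = n − 2 = 2

Summary:
  λ = -2: algebraic multiplicity = 4, geometric multiplicity = 2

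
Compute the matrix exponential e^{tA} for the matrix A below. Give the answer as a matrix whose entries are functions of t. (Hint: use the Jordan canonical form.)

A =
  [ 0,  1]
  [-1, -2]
e^{tA} =
  [t*exp(-t) + exp(-t), t*exp(-t)]
  [-t*exp(-t), -t*exp(-t) + exp(-t)]

Strategy: write A = P · J · P⁻¹ where J is a Jordan canonical form, so e^{tA} = P · e^{tJ} · P⁻¹, and e^{tJ} can be computed block-by-block.

A has Jordan form
J =
  [-1,  1]
  [ 0, -1]
(up to reordering of blocks).

Per-block formulas:
  For a 2×2 Jordan block J_2(-1): exp(t · J_2(-1)) = e^(-1t)·(I + t·N), where N is the 2×2 nilpotent shift.

After assembling e^{tJ} and conjugating by P, we get:

e^{tA} =
  [t*exp(-t) + exp(-t), t*exp(-t)]
  [-t*exp(-t), -t*exp(-t) + exp(-t)]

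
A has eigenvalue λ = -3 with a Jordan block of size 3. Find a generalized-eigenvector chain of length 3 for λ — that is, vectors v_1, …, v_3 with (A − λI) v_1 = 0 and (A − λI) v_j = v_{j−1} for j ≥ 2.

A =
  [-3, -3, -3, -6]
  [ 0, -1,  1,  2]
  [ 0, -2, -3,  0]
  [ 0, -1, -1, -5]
A Jordan chain for λ = -3 of length 3:
v_1 = (6, 0, -4, 2)ᵀ
v_2 = (-3, 2, -2, -1)ᵀ
v_3 = (0, 1, 0, 0)ᵀ

Let N = A − (-3)·I. We want v_3 with N^3 v_3 = 0 but N^2 v_3 ≠ 0; then v_{j-1} := N · v_j for j = 3, …, 2.

Pick v_3 = (0, 1, 0, 0)ᵀ.
Then v_2 = N · v_3 = (-3, 2, -2, -1)ᵀ.
Then v_1 = N · v_2 = (6, 0, -4, 2)ᵀ.

Sanity check: (A − (-3)·I) v_1 = (0, 0, 0, 0)ᵀ = 0. ✓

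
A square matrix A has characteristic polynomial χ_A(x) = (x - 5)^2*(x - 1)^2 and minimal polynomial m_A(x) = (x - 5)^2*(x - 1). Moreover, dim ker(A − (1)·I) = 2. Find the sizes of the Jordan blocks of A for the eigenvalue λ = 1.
Block sizes for λ = 1: [1, 1]

Step 1 — from the characteristic polynomial, algebraic multiplicity of λ = 1 is 2. From dim ker(A − (1)·I) = 2, there are exactly 2 Jordan blocks for λ = 1.
Step 2 — from the minimal polynomial, the factor (x − 1) tells us the largest block for λ = 1 has size 1.
Step 3 — with total size 2, 2 blocks, and largest block 1, the block sizes (in nonincreasing order) are [1, 1].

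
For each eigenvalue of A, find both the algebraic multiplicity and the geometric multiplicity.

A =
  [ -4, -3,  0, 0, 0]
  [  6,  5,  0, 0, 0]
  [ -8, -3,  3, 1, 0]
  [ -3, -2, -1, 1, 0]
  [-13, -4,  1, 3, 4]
λ = -1: alg = 1, geom = 1; λ = 2: alg = 3, geom = 1; λ = 4: alg = 1, geom = 1

Step 1 — factor the characteristic polynomial to read off the algebraic multiplicities:
  χ_A(x) = (x - 4)*(x - 2)^3*(x + 1)

Step 2 — compute geometric multiplicities via the rank-nullity identity g(λ) = n − rank(A − λI):
  rank(A − (-1)·I) = 4, so dim ker(A − (-1)·I) = n − 4 = 1
  rank(A − (2)·I) = 4, so dim ker(A − (2)·I) = n − 4 = 1
  rank(A − (4)·I) = 4, so dim ker(A − (4)·I) = n − 4 = 1

Summary:
  λ = -1: algebraic multiplicity = 1, geometric multiplicity = 1
  λ = 2: algebraic multiplicity = 3, geometric multiplicity = 1
  λ = 4: algebraic multiplicity = 1, geometric multiplicity = 1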